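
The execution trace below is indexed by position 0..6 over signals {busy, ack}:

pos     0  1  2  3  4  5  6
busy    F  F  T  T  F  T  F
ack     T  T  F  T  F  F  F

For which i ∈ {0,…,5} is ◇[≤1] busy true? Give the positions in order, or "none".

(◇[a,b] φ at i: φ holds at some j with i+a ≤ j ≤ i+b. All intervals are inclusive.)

1, 2, 3, 4, 5

Evaluate at each i in [0,5]:
  i=0: ✗ (none in [0,1])
  i=1: ✓ (witness j=2)
  i=2: ✓ (witness j=2)
  i=3: ✓ (witness j=3)
  i=4: ✓ (witness j=5)
  i=5: ✓ (witness j=5)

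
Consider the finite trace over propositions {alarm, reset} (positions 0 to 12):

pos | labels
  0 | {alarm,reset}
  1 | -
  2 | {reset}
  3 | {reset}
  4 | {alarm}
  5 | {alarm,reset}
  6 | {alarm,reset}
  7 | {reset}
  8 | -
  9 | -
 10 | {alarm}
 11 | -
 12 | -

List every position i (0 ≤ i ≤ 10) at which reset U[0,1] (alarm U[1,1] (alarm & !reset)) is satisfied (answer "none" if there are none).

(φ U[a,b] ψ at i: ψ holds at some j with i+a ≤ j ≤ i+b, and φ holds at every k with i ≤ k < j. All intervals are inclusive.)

none

Evaluate at each i in [0,10]:
  i=0: ✗ (no rhs in [0,1])
  i=1: ✗ (no rhs in [1,2])
  i=2: ✗ (no rhs in [2,3])
  i=3: ✗ (no rhs in [3,4])
  i=4: ✗ (no rhs in [4,5])
  i=5: ✗ (no rhs in [5,6])
  i=6: ✗ (no rhs in [6,7])
  i=7: ✗ (no rhs in [7,8])
  i=8: ✗ (no rhs in [8,9])
  i=9: ✗ (no rhs in [9,10])
  i=10: ✗ (no rhs in [10,11])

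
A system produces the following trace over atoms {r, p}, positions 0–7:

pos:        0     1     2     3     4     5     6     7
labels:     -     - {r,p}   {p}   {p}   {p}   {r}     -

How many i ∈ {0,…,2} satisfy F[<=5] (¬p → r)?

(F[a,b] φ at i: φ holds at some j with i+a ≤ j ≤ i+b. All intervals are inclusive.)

3

Evaluate at each i in [0,2]:
  i=0: ✓ (witness j=2)
  i=1: ✓ (witness j=2)
  i=2: ✓ (witness j=2)
Positions where it holds: {0, 1, 2} → 3.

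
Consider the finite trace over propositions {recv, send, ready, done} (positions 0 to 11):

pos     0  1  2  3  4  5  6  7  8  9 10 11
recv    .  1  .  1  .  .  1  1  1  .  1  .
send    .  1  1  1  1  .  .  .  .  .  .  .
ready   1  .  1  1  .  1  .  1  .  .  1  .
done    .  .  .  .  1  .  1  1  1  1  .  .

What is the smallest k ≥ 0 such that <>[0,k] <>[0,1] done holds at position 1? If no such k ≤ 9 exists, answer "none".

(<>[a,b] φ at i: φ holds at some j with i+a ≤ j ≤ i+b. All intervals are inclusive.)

Scan j = 1,2,… for <>[0,1] done:
  j=1: fails
  j=2: fails
  j=3: holds
First hit at j=3, so smallest k = 3-1 = 2.

2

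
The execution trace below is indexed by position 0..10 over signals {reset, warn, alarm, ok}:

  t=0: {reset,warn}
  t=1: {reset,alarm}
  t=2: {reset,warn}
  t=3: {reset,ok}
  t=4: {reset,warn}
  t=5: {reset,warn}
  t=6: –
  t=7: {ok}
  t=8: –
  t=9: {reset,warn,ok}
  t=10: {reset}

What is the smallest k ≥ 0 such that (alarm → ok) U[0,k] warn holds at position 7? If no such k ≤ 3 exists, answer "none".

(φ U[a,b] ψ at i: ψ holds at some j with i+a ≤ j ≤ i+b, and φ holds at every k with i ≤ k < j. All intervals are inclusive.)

2

Need earliest j ≥ 7 with warn, and (alarm → ok) at every k in [7,j-1].
  j=7: rhs fails.
  j=8: rhs fails.
  j=9: rhs holds; lhs holds on [7,8]. k = 2.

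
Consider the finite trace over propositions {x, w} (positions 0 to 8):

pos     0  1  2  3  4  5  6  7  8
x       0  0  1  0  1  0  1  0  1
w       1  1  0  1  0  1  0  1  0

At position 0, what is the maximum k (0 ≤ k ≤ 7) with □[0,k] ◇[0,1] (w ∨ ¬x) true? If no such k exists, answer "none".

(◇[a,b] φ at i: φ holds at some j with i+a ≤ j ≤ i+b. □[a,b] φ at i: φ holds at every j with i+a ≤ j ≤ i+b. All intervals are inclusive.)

◇[0,1] (w ∨ ¬x) must hold from j=0 onward; find where it first fails.
  j=0: holds
  j=1: holds
  j=2: holds
  j=3: holds
  j=4: holds
  j=5: holds
  j=6: holds
  j=7: holds
Holds through j=7; largest k = 7.

7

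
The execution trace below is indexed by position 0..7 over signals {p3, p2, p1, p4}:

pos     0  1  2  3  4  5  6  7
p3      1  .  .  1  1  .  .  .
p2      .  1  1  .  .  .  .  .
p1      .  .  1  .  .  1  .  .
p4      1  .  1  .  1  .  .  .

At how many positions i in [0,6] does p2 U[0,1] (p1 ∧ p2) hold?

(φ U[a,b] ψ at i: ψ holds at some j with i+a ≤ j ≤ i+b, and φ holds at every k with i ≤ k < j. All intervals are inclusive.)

2

Evaluate at each i in [0,6]:
  i=0: ✗ (no rhs in [0,1])
  i=1: ✓ (rhs at j=2; lhs holds on [1,1])
  i=2: ✓ (rhs at j=2)
  i=3: ✗ (no rhs in [3,4])
  i=4: ✗ (no rhs in [4,5])
  i=5: ✗ (no rhs in [5,6])
  i=6: ✗ (no rhs in [6,7])
Positions where it holds: {1, 2} → 2.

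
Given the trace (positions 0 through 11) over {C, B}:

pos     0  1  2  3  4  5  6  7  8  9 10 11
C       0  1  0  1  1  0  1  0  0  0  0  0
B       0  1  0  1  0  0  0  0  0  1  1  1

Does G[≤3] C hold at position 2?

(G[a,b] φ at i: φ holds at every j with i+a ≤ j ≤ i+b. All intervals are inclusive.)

No

Check C at every j in [2,5]:
  j=2: false
  j=3: true
  j=4: true
  j=5: false
Fails at j=2 → formula fails.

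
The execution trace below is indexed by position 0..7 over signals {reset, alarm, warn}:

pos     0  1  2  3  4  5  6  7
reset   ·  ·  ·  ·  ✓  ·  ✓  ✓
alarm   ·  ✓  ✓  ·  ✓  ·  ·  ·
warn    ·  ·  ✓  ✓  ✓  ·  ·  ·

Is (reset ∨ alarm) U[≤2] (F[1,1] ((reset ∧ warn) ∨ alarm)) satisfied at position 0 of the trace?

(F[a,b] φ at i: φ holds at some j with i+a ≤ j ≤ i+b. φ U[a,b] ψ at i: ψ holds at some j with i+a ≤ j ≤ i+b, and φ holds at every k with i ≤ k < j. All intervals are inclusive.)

Yes

Need some j in [0,2] with F[1,1] ((reset ∧ warn) ∨ alarm), and (reset ∨ alarm) at every k in [0,j-1].
  j=0: F[1,1] ((reset ∧ warn) ∨ alarm) holds; no prefix to check → satisfied.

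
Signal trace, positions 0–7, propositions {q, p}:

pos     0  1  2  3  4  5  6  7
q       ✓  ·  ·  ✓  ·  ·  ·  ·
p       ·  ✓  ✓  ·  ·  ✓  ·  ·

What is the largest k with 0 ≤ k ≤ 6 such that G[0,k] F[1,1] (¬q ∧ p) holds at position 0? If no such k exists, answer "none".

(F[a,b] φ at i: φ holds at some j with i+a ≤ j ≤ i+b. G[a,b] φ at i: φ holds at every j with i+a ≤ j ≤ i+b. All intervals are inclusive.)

F[1,1] (¬q ∧ p) must hold from j=0 onward; find where it first fails.
  j=0: holds
  j=1: holds
  j=2: fails
Holds on [0,1], so largest k = 1.

1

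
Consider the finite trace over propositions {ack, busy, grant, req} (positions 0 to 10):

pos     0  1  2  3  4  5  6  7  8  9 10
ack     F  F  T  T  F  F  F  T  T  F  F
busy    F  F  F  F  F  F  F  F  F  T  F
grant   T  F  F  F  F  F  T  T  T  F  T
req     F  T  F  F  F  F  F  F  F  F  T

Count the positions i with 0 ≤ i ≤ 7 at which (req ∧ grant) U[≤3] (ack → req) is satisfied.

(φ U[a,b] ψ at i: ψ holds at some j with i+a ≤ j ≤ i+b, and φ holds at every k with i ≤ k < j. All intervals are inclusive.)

5

Evaluate at each i in [0,7]:
  i=0: ✓ (rhs at j=0)
  i=1: ✓ (rhs at j=1)
  i=2: ✗ (lhs fails at k=2 before rhs at j=4)
  i=3: ✗ (lhs fails at k=3 before rhs at j=4)
  i=4: ✓ (rhs at j=4)
  i=5: ✓ (rhs at j=5)
  i=6: ✓ (rhs at j=6)
  i=7: ✗ (lhs fails at k=7 before rhs at j=9)
Positions where it holds: {0, 1, 4, 5, 6} → 5.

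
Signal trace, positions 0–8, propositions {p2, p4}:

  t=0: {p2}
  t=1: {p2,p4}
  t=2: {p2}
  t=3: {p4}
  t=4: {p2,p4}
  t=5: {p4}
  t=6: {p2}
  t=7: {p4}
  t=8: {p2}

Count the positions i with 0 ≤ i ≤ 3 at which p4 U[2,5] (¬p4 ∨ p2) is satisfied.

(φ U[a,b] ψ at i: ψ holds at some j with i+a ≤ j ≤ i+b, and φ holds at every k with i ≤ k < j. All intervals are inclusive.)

Evaluate at each i in [0,3]:
  i=0: ✗ (lhs fails at k=0 before rhs at j=2)
  i=1: ✗ (lhs fails at k=2 before rhs at j=4)
  i=2: ✗ (lhs fails at k=2 before rhs at j=4)
  i=3: ✓ (rhs at j=6; lhs holds on [3,5])
Positions where it holds: {3} → 1.

1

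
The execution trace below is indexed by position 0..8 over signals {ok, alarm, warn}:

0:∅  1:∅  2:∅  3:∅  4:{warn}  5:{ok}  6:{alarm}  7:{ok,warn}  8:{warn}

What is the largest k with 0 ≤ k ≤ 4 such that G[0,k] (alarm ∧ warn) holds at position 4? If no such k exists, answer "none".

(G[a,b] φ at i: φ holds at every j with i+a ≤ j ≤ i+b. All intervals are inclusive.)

(alarm ∧ warn) must hold from j=4 onward; find where it first fails.
  j=4: fails → no k works.

none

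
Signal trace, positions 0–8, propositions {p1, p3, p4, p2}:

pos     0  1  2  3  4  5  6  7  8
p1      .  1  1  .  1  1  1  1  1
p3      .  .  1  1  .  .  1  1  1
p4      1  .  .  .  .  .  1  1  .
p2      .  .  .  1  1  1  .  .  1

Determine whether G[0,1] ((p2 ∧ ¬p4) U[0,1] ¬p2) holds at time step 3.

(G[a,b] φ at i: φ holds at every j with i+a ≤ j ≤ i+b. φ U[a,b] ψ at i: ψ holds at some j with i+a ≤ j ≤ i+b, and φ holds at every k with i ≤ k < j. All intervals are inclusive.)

Check ((p2 ∧ ¬p4) U[0,1] ¬p2) at every j in [3,4]:
  j=3: fails
  j=4: fails
Fails at j=3 → formula fails.

Does not hold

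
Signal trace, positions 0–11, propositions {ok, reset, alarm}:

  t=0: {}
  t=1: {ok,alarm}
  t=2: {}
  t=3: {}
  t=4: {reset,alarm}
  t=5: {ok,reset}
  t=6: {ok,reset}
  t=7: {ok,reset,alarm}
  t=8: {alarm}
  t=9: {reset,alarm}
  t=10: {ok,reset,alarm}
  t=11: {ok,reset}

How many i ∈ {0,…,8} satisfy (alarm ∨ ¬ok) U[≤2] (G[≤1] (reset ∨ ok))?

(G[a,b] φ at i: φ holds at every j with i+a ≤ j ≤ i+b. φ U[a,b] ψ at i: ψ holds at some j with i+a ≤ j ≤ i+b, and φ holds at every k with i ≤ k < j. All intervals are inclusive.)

Evaluate at each i in [0,8]:
  i=0: ✗ (no rhs in [0,2])
  i=1: ✗ (no rhs in [1,3])
  i=2: ✓ (rhs at j=4; lhs holds on [2,3])
  i=3: ✓ (rhs at j=4; lhs holds on [3,3])
  i=4: ✓ (rhs at j=4)
  i=5: ✓ (rhs at j=5)
  i=6: ✓ (rhs at j=6)
  i=7: ✓ (rhs at j=9; lhs holds on [7,8])
  i=8: ✓ (rhs at j=9; lhs holds on [8,8])
Positions where it holds: {2, 3, 4, 5, 6, 7, 8} → 7.

7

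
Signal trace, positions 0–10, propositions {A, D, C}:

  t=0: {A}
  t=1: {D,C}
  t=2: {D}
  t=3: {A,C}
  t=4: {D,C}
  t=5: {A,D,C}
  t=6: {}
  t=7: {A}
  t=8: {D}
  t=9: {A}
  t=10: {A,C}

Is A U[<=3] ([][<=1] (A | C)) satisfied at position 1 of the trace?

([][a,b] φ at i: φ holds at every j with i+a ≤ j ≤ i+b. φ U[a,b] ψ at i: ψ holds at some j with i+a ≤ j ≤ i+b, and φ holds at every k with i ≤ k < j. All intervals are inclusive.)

Need some j in [1,4] with [][<=1] (A | C), and A at every k in [1,j-1].
  j=1: [][<=1] (A | C) — fails at 2.
  j=2: [][<=1] (A | C) — fails at 2.
  j=3: [][<=1] (A | C) holds, but A fails at k=1 → not this j.
  j=4: [][<=1] (A | C) holds, but A fails at k=1 → not this j.
No j in the window works → until fails.

False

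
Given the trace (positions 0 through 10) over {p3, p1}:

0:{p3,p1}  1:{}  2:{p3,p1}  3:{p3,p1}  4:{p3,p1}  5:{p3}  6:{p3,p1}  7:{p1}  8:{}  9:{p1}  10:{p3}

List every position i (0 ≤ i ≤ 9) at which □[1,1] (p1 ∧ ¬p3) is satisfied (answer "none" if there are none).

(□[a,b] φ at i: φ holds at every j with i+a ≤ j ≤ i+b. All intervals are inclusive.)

6, 8

Evaluate at each i in [0,9]:
  i=0: ✗ (fails at j=1)
  i=1: ✗ (fails at j=2)
  i=2: ✗ (fails at j=3)
  i=3: ✗ (fails at j=4)
  i=4: ✗ (fails at j=5)
  i=5: ✗ (fails at j=6)
  i=6: ✓ (all of [7,7])
  i=7: ✗ (fails at j=8)
  i=8: ✓ (all of [9,9])
  i=9: ✗ (fails at j=10)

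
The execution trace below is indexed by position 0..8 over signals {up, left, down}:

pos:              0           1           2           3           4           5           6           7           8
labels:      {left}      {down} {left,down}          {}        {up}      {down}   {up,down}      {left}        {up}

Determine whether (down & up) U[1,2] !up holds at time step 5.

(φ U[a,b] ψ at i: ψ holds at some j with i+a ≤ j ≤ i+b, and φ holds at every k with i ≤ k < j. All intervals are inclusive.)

False

Need some j in [6,7] with !up, and (down & up) at every k in [5,j-1].
  j=6: !up false.
  j=7: !up holds, but (down & up) fails at k=5 → not this j.
No j in the window works → until fails.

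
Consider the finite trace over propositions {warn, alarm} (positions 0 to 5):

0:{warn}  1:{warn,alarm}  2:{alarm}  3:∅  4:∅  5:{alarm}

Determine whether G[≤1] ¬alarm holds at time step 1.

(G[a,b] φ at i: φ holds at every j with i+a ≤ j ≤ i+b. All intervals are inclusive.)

Check ¬alarm at every j in [1,2]:
  j=1: false
  j=2: false
Fails at j=1 → formula fails.

No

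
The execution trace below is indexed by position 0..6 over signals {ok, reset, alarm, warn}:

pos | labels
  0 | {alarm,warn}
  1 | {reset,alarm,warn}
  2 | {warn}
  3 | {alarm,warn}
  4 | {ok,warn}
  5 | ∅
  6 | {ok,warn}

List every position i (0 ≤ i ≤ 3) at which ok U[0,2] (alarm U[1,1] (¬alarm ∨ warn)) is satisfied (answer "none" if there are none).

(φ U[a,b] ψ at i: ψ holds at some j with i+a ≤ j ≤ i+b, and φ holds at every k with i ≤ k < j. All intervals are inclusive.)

Evaluate at each i in [0,3]:
  i=0: ✓ (rhs at j=0)
  i=1: ✓ (rhs at j=1)
  i=2: ✗ (lhs fails at k=2 before rhs at j=3)
  i=3: ✓ (rhs at j=3)

0, 1, 3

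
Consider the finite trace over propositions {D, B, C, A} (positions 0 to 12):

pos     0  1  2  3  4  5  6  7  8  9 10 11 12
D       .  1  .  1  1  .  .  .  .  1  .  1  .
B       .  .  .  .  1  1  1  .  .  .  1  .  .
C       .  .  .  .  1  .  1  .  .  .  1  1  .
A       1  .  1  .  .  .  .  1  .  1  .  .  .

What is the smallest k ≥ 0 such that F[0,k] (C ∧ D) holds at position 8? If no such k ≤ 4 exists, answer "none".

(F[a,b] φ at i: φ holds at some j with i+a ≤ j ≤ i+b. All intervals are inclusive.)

Scan j = 8,9,… for (C ∧ D):
  j=8: fails
  j=9: fails
  j=10: fails
  j=11: holds
First hit at j=11, so smallest k = 11-8 = 3.

3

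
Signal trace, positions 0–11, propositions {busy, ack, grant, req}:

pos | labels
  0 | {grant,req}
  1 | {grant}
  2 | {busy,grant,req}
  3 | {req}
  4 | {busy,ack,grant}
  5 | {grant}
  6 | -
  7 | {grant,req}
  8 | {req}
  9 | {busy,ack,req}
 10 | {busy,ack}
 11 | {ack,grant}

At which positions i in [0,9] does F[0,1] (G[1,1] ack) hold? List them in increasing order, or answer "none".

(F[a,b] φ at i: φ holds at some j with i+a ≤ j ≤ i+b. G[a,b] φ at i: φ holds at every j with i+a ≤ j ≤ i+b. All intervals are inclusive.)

Evaluate at each i in [0,9]:
  i=0: ✗ (none in [0,1])
  i=1: ✗ (none in [1,2])
  i=2: ✓ (witness j=3)
  i=3: ✓ (witness j=3)
  i=4: ✗ (none in [4,5])
  i=5: ✗ (none in [5,6])
  i=6: ✗ (none in [6,7])
  i=7: ✓ (witness j=8)
  i=8: ✓ (witness j=8)
  i=9: ✓ (witness j=9)

2, 3, 7, 8, 9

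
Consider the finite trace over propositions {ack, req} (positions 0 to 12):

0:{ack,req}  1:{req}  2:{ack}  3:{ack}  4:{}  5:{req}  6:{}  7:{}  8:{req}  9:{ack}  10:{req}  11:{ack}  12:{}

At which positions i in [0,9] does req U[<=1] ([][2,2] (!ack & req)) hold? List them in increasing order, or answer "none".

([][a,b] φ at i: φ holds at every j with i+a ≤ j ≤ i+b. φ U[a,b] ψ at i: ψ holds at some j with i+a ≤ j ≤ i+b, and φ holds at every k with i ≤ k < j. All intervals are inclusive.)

3, 5, 6, 8

Evaluate at each i in [0,9]:
  i=0: ✗ (no rhs in [0,1])
  i=1: ✗ (no rhs in [1,2])
  i=2: ✗ (lhs fails at k=2 before rhs at j=3)
  i=3: ✓ (rhs at j=3)
  i=4: ✗ (no rhs in [4,5])
  i=5: ✓ (rhs at j=6; lhs holds on [5,5])
  i=6: ✓ (rhs at j=6)
  i=7: ✗ (lhs fails at k=7 before rhs at j=8)
  i=8: ✓ (rhs at j=8)
  i=9: ✗ (no rhs in [9,10])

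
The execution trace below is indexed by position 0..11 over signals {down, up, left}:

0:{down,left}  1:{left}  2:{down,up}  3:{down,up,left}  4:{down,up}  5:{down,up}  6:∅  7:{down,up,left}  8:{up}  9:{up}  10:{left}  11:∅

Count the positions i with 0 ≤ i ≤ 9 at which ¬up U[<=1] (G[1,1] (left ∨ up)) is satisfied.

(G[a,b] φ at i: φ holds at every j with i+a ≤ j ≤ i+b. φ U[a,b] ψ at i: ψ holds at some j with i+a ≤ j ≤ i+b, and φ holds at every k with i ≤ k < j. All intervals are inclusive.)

Evaluate at each i in [0,9]:
  i=0: ✓ (rhs at j=0)
  i=1: ✓ (rhs at j=1)
  i=2: ✓ (rhs at j=2)
  i=3: ✓ (rhs at j=3)
  i=4: ✓ (rhs at j=4)
  i=5: ✗ (lhs fails at k=5 before rhs at j=6)
  i=6: ✓ (rhs at j=6)
  i=7: ✓ (rhs at j=7)
  i=8: ✓ (rhs at j=8)
  i=9: ✓ (rhs at j=9)
Positions where it holds: {0, 1, 2, 3, 4, 6, 7, 8, 9} → 9.

9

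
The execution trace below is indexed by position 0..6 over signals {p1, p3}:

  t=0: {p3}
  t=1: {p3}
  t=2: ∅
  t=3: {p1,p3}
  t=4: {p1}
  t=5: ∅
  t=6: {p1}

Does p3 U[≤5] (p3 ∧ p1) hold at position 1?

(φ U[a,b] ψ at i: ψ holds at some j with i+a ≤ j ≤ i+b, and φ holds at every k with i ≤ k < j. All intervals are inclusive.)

No

Need some j in [1,6] with (p3 ∧ p1), and p3 at every k in [1,j-1].
  j=1: (p3 ∧ p1) false.
  j=2: (p3 ∧ p1) false.
  j=3: (p3 ∧ p1) holds, but p3 fails at k=2 → not this j.
  j=4: (p3 ∧ p1) false.
  j=5: (p3 ∧ p1) false.
  j=6: (p3 ∧ p1) false.
No j in the window works → until fails.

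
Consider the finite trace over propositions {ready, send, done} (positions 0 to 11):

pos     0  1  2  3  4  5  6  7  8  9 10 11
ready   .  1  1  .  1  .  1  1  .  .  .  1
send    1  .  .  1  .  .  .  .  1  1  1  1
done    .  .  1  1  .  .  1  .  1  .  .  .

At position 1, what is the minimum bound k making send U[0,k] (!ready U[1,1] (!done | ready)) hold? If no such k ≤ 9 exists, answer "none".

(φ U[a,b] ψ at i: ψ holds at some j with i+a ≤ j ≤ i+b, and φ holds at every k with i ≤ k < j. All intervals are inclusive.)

none

Need earliest j ≥ 1 with (!ready U[1,1] (!done | ready)), and send at every k in [1,j-1].
  j=1: rhs fails.
  j=2: rhs fails.
  j=3: rhs holds but lhs fails at k=1.
  j=4: rhs fails.
  j=5: rhs holds but lhs fails at k=1.
  j=6: rhs fails.
  j=7: rhs fails.
  j=8: rhs holds but lhs fails at k=1.
  j=9: rhs holds but lhs fails at k=1.
  j=10: rhs holds but lhs fails at k=1.
No witness within the range → none.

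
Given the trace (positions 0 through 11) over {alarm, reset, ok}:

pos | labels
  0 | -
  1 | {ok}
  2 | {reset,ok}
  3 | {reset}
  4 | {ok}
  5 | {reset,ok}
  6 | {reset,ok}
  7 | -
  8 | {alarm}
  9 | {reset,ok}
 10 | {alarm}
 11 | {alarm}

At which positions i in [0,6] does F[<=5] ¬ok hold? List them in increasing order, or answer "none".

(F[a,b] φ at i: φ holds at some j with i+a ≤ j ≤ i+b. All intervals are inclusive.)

Evaluate at each i in [0,6]:
  i=0: ✓ (witness j=0)
  i=1: ✓ (witness j=3)
  i=2: ✓ (witness j=3)
  i=3: ✓ (witness j=3)
  i=4: ✓ (witness j=7)
  i=5: ✓ (witness j=7)
  i=6: ✓ (witness j=7)

0, 1, 2, 3, 4, 5, 6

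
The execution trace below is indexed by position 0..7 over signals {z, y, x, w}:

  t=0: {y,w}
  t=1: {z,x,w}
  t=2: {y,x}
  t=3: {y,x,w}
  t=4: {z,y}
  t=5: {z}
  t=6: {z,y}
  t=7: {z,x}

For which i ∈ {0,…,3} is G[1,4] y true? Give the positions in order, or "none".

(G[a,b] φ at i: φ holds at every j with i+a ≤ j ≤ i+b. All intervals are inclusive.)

Evaluate at each i in [0,3]:
  i=0: ✗ (fails at j=1)
  i=1: ✗ (fails at j=5)
  i=2: ✗ (fails at j=5)
  i=3: ✗ (fails at j=5)

none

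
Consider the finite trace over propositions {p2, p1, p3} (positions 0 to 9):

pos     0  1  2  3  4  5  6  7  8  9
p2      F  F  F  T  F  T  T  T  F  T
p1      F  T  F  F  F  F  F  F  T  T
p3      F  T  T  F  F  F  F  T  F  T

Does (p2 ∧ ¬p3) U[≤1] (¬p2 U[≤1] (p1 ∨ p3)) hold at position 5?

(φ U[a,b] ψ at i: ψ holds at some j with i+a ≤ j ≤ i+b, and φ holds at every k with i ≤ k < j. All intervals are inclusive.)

Need some j in [5,6] with (¬p2 U[≤1] (p1 ∨ p3)), and (p2 ∧ ¬p3) at every k in [5,j-1].
  j=5: (¬p2 U[≤1] (p1 ∨ p3)) — fails.
  j=6: (¬p2 U[≤1] (p1 ∨ p3)) — fails.
No j in the window works → until fails.

False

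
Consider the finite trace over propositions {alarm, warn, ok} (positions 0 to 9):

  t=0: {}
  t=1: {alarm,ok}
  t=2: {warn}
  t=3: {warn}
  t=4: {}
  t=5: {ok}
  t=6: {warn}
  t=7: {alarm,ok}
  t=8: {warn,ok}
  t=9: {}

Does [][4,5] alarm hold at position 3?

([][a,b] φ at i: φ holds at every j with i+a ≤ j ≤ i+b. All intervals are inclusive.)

Check alarm at every j in [7,8]:
  j=7: true
  j=8: false
Fails at j=8 → formula fails.

False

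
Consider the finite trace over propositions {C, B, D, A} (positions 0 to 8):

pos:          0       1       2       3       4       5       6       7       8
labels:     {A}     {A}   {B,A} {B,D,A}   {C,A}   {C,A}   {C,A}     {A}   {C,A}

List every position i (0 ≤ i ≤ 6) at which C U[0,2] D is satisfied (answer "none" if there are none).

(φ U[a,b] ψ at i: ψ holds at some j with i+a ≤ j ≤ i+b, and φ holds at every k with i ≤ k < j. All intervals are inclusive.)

Evaluate at each i in [0,6]:
  i=0: ✗ (no rhs in [0,2])
  i=1: ✗ (lhs fails at k=1 before rhs at j=3)
  i=2: ✗ (lhs fails at k=2 before rhs at j=3)
  i=3: ✓ (rhs at j=3)
  i=4: ✗ (no rhs in [4,6])
  i=5: ✗ (no rhs in [5,7])
  i=6: ✗ (no rhs in [6,8])

3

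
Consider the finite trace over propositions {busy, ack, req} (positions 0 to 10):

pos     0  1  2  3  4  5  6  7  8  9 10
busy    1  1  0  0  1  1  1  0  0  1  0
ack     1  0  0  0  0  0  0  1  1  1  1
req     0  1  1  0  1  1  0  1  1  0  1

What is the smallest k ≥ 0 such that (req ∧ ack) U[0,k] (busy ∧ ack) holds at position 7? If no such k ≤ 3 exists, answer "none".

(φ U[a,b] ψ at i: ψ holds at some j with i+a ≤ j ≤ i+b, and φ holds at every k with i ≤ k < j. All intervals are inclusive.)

Need earliest j ≥ 7 with (busy ∧ ack), and (req ∧ ack) at every k in [7,j-1].
  j=7: rhs fails.
  j=8: rhs fails.
  j=9: rhs holds; lhs holds on [7,8]. k = 2.

2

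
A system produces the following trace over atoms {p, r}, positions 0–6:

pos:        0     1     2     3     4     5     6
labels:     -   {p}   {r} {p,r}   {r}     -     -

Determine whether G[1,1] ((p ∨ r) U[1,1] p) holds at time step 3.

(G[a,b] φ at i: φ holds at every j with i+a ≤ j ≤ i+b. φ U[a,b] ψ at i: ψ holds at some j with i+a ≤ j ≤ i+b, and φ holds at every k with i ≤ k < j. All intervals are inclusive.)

False

Check ((p ∨ r) U[1,1] p) at every j in [4,4]:
  j=4: fails
Fails at j=4 → formula fails.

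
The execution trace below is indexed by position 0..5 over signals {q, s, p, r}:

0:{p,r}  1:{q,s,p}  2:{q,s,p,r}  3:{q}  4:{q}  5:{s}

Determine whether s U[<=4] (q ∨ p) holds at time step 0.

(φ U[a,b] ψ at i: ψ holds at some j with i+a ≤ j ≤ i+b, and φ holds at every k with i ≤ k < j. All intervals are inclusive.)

Yes

Need some j in [0,4] with (q ∨ p), and s at every k in [0,j-1].
  j=0: (q ∨ p) holds; no prefix to check → satisfied.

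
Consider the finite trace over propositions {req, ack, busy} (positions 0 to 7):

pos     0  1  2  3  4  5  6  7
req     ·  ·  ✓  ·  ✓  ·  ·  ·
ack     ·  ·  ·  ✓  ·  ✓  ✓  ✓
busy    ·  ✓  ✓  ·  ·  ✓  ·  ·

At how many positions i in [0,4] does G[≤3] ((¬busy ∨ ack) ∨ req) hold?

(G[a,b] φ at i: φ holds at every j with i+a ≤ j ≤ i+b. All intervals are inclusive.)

Evaluate at each i in [0,4]:
  i=0: ✗ (fails at j=1)
  i=1: ✗ (fails at j=1)
  i=2: ✓ (all of [2,5])
  i=3: ✓ (all of [3,6])
  i=4: ✓ (all of [4,7])
Positions where it holds: {2, 3, 4} → 3.

3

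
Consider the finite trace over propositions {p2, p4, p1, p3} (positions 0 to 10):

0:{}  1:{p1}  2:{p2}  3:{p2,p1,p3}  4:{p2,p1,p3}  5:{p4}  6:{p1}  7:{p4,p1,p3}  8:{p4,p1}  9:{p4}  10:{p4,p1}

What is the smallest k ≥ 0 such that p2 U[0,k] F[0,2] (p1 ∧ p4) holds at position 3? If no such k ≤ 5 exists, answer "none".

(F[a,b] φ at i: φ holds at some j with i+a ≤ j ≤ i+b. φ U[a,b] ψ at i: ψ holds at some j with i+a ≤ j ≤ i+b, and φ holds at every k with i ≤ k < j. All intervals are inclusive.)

Need earliest j ≥ 3 with F[0,2] (p1 ∧ p4), and p2 at every k in [3,j-1].
  j=3: rhs fails.
  j=4: rhs fails.
  j=5: rhs holds; lhs holds on [3,4]. k = 2.

2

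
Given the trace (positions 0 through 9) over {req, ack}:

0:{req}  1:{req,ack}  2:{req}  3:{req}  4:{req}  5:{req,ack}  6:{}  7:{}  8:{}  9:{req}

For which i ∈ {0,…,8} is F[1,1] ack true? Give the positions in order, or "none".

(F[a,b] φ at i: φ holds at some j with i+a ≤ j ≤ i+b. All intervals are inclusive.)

0, 4

Evaluate at each i in [0,8]:
  i=0: ✓ (witness j=1)
  i=1: ✗ (none in [2,2])
  i=2: ✗ (none in [3,3])
  i=3: ✗ (none in [4,4])
  i=4: ✓ (witness j=5)
  i=5: ✗ (none in [6,6])
  i=6: ✗ (none in [7,7])
  i=7: ✗ (none in [8,8])
  i=8: ✗ (none in [9,9])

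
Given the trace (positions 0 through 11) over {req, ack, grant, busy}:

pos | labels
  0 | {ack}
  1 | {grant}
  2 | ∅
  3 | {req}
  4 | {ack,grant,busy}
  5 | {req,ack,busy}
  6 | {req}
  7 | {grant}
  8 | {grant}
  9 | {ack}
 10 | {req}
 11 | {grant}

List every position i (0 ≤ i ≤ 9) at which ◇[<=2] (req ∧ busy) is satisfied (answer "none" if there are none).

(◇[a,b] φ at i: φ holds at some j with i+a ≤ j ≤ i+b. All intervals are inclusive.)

Evaluate at each i in [0,9]:
  i=0: ✗ (none in [0,2])
  i=1: ✗ (none in [1,3])
  i=2: ✗ (none in [2,4])
  i=3: ✓ (witness j=5)
  i=4: ✓ (witness j=5)
  i=5: ✓ (witness j=5)
  i=6: ✗ (none in [6,8])
  i=7: ✗ (none in [7,9])
  i=8: ✗ (none in [8,10])
  i=9: ✗ (none in [9,11])

3, 4, 5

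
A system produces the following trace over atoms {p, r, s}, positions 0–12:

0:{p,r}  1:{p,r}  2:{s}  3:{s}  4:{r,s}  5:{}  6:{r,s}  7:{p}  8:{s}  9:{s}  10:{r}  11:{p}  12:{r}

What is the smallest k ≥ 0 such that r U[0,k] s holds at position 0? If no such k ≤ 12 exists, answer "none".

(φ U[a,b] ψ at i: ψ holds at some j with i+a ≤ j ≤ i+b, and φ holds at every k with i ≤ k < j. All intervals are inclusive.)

2

Need earliest j ≥ 0 with s, and r at every k in [0,j-1].
  j=0: rhs fails.
  j=1: rhs fails.
  j=2: rhs holds; lhs holds on [0,1]. k = 2.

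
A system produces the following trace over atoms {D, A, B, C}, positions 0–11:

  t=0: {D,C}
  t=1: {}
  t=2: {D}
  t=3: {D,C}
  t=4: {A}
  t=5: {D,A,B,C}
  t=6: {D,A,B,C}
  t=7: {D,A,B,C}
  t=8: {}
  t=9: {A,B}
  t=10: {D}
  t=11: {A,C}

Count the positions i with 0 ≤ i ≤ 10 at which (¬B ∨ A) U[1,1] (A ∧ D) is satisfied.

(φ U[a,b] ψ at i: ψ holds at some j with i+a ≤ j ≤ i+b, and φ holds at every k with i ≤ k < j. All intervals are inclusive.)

3

Evaluate at each i in [0,10]:
  i=0: ✗ (no rhs in [1,1])
  i=1: ✗ (no rhs in [2,2])
  i=2: ✗ (no rhs in [3,3])
  i=3: ✗ (no rhs in [4,4])
  i=4: ✓ (rhs at j=5; lhs holds on [4,4])
  i=5: ✓ (rhs at j=6; lhs holds on [5,5])
  i=6: ✓ (rhs at j=7; lhs holds on [6,6])
  i=7: ✗ (no rhs in [8,8])
  i=8: ✗ (no rhs in [9,9])
  i=9: ✗ (no rhs in [10,10])
  i=10: ✗ (no rhs in [11,11])
Positions where it holds: {4, 5, 6} → 3.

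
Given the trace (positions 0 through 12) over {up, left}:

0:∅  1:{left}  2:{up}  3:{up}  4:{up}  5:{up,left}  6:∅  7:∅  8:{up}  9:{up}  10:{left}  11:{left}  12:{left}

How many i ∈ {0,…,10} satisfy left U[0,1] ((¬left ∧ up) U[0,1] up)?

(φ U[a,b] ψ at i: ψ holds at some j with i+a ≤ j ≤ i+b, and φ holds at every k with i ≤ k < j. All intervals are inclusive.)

Evaluate at each i in [0,10]:
  i=0: ✗ (no rhs in [0,1])
  i=1: ✓ (rhs at j=2; lhs holds on [1,1])
  i=2: ✓ (rhs at j=2)
  i=3: ✓ (rhs at j=3)
  i=4: ✓ (rhs at j=4)
  i=5: ✓ (rhs at j=5)
  i=6: ✗ (no rhs in [6,7])
  i=7: ✗ (lhs fails at k=7 before rhs at j=8)
  i=8: ✓ (rhs at j=8)
  i=9: ✓ (rhs at j=9)
  i=10: ✗ (no rhs in [10,11])
Positions where it holds: {1, 2, 3, 4, 5, 8, 9} → 7.

7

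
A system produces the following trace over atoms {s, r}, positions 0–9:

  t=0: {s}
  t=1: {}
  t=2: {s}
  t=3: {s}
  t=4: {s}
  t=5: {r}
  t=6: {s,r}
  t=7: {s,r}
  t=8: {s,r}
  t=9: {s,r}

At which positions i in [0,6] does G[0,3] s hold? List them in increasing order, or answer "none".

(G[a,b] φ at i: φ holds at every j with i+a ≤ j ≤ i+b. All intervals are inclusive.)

6

Evaluate at each i in [0,6]:
  i=0: ✗ (fails at j=1)
  i=1: ✗ (fails at j=1)
  i=2: ✗ (fails at j=5)
  i=3: ✗ (fails at j=5)
  i=4: ✗ (fails at j=5)
  i=5: ✗ (fails at j=5)
  i=6: ✓ (all of [6,9])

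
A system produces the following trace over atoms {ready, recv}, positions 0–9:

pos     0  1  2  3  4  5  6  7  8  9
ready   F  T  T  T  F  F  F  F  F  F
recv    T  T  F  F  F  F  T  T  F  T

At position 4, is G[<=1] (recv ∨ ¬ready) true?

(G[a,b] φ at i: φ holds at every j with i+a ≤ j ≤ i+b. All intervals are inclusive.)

Holds

Check (recv ∨ ¬ready) at every j in [4,5]:
  j=4: true
  j=5: true
All positions satisfy it → formula holds.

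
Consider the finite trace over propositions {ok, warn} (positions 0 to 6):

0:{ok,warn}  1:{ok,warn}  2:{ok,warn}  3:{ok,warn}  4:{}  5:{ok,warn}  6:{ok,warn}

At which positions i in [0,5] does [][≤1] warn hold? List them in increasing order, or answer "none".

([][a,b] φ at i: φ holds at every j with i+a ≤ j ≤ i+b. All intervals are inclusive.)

0, 1, 2, 5

Evaluate at each i in [0,5]:
  i=0: ✓ (all of [0,1])
  i=1: ✓ (all of [1,2])
  i=2: ✓ (all of [2,3])
  i=3: ✗ (fails at j=4)
  i=4: ✗ (fails at j=4)
  i=5: ✓ (all of [5,6])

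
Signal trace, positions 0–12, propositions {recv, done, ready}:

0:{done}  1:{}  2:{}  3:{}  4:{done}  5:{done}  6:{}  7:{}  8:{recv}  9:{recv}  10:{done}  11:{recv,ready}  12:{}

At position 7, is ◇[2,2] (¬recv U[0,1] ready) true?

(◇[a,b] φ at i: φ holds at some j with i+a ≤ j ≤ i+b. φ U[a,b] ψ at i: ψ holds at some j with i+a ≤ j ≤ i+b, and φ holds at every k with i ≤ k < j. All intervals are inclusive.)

False

Check (¬recv U[0,1] ready) at each j in [9,9]:
  j=9: fails
No position in the window satisfies it → formula fails.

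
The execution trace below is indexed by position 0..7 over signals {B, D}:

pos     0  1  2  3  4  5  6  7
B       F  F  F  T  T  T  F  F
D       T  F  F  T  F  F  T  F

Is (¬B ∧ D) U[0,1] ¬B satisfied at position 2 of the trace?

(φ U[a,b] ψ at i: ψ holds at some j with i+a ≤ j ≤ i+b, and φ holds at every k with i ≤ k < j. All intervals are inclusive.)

Need some j in [2,3] with ¬B, and (¬B ∧ D) at every k in [2,j-1].
  j=2: ¬B holds; no prefix to check → satisfied.

Yes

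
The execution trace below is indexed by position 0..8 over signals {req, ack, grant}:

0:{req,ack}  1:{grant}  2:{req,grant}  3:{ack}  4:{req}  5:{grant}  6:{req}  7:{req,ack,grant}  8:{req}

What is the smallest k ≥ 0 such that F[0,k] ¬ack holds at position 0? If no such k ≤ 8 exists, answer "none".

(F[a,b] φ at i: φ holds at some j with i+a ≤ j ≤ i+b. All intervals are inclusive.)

1

Scan j = 0,1,… for ¬ack:
  j=0: fails
  j=1: holds
First hit at j=1, so smallest k = 1-0 = 1.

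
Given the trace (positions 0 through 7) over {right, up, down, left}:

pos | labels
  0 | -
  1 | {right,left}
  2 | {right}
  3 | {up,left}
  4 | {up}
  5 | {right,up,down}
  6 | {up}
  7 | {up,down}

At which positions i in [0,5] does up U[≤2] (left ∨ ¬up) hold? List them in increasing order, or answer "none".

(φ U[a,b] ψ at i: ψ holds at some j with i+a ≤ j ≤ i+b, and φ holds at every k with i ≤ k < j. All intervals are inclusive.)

0, 1, 2, 3

Evaluate at each i in [0,5]:
  i=0: ✓ (rhs at j=0)
  i=1: ✓ (rhs at j=1)
  i=2: ✓ (rhs at j=2)
  i=3: ✓ (rhs at j=3)
  i=4: ✗ (no rhs in [4,6])
  i=5: ✗ (no rhs in [5,7])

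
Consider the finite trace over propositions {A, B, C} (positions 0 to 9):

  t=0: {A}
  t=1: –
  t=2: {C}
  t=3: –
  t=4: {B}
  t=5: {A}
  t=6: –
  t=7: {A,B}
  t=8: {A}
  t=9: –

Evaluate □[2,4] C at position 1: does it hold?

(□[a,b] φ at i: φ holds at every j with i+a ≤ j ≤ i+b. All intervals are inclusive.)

Check C at every j in [3,5]:
  j=3: false
  j=4: false
  j=5: false
Fails at j=3 → formula fails.

False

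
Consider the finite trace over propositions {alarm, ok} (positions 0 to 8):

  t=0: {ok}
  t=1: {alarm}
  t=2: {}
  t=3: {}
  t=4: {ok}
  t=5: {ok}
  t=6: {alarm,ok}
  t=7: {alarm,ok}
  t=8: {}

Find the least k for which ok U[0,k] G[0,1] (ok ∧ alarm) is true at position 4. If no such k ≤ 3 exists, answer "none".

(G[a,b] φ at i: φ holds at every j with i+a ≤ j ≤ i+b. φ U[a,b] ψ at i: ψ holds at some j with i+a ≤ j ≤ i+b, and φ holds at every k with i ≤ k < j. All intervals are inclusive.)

Need earliest j ≥ 4 with G[0,1] (ok ∧ alarm), and ok at every k in [4,j-1].
  j=4: rhs fails.
  j=5: rhs fails.
  j=6: rhs holds; lhs holds on [4,5]. k = 2.

2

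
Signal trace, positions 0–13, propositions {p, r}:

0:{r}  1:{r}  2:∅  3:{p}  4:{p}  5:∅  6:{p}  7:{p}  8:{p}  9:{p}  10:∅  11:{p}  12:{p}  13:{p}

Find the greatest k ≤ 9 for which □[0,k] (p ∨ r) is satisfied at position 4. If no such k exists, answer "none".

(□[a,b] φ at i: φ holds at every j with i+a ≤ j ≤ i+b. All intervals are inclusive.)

(p ∨ r) must hold from j=4 onward; find where it first fails.
  j=4: holds
  j=5: fails
Holds on [4,4], so largest k = 0.

0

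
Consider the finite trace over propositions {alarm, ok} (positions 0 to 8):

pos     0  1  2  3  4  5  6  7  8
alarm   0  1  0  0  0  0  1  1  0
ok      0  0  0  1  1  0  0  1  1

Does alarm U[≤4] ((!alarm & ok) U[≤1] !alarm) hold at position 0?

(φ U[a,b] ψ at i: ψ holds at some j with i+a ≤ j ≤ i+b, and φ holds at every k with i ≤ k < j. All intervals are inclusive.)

Need some j in [0,4] with ((!alarm & ok) U[≤1] !alarm), and alarm at every k in [0,j-1].
  j=0: ((!alarm & ok) U[≤1] !alarm) holds; no prefix to check → satisfied.

Holds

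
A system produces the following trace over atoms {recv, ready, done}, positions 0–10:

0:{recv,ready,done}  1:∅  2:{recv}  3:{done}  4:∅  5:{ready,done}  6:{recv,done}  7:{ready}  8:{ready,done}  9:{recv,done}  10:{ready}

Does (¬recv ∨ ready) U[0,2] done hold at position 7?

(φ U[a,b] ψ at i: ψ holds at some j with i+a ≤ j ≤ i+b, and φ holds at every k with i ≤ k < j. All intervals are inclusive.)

True

Need some j in [7,9] with done, and (¬recv ∨ ready) at every k in [7,j-1].
  j=7: done false.
  j=8: done holds; (¬recv ∨ ready) holds at every k in [7,7] → satisfied.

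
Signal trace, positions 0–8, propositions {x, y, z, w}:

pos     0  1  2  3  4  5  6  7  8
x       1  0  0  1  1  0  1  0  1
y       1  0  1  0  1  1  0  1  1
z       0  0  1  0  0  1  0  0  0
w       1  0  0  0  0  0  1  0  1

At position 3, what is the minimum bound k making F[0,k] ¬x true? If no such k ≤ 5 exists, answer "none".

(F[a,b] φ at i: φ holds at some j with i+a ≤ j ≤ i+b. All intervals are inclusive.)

Scan j = 3,4,… for ¬x:
  j=3: fails
  j=4: fails
  j=5: holds
First hit at j=5, so smallest k = 5-3 = 2.

2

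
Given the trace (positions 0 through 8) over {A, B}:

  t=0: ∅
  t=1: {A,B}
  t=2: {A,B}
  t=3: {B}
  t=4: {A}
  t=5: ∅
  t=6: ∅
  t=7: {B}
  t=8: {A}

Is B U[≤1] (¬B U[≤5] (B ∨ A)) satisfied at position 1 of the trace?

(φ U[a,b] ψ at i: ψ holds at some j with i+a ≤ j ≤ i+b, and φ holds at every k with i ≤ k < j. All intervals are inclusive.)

Yes

Need some j in [1,2] with (¬B U[≤5] (B ∨ A)), and B at every k in [1,j-1].
  j=1: (¬B U[≤5] (B ∨ A)) holds; no prefix to check → satisfied.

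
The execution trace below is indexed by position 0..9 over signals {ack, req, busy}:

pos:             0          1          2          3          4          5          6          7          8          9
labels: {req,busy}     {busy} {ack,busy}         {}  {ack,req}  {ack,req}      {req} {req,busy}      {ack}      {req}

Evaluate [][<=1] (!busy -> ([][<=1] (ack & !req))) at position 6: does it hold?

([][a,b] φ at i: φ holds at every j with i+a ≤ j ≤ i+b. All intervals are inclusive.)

False

Check (!busy -> ([][<=1] (ack & !req))) at every j in [6,7]:
  j=6: antecedent true; consequent fails at 6 → ✗
  j=7: antecedent false → ✓
Fails at j=6 → formula fails.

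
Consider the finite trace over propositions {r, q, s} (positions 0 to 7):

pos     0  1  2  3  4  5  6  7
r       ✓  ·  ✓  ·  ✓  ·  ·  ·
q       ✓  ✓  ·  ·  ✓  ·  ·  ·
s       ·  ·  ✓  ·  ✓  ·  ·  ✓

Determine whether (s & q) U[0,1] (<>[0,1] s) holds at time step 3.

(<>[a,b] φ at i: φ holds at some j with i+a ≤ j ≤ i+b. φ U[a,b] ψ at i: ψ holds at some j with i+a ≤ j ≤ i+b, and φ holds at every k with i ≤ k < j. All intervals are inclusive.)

Need some j in [3,4] with <>[0,1] s, and (s & q) at every k in [3,j-1].
  j=3: <>[0,1] s holds; no prefix to check → satisfied.

True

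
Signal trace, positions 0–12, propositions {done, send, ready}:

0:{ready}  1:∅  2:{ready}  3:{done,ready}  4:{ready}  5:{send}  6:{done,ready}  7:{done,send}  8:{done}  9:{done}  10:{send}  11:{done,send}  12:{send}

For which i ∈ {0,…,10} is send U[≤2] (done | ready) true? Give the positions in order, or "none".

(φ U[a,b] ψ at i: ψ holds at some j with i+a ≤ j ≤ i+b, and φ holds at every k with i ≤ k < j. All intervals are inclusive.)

Evaluate at each i in [0,10]:
  i=0: ✓ (rhs at j=0)
  i=1: ✗ (lhs fails at k=1 before rhs at j=2)
  i=2: ✓ (rhs at j=2)
  i=3: ✓ (rhs at j=3)
  i=4: ✓ (rhs at j=4)
  i=5: ✓ (rhs at j=6; lhs holds on [5,5])
  i=6: ✓ (rhs at j=6)
  i=7: ✓ (rhs at j=7)
  i=8: ✓ (rhs at j=8)
  i=9: ✓ (rhs at j=9)
  i=10: ✓ (rhs at j=11; lhs holds on [10,10])

0, 2, 3, 4, 5, 6, 7, 8, 9, 10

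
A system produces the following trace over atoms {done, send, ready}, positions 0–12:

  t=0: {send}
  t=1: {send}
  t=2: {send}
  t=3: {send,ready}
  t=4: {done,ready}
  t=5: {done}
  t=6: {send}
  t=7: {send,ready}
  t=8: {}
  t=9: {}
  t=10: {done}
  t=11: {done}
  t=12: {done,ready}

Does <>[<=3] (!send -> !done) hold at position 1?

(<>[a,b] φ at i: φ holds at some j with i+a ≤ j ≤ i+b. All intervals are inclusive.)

Check (!send -> !done) at each j in [1,4]:
  j=1: true
  j=2: true
  j=3: true
  j=4: false
Found at j=1 → formula holds.

True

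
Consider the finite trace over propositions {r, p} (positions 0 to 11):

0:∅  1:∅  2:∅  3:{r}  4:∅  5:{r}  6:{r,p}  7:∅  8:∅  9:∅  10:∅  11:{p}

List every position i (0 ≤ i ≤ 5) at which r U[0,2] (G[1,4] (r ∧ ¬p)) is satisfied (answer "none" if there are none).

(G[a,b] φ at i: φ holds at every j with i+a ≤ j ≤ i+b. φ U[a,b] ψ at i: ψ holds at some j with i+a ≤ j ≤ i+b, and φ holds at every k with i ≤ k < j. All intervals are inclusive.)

Evaluate at each i in [0,5]:
  i=0: ✗ (no rhs in [0,2])
  i=1: ✗ (no rhs in [1,3])
  i=2: ✗ (no rhs in [2,4])
  i=3: ✗ (no rhs in [3,5])
  i=4: ✗ (no rhs in [4,6])
  i=5: ✗ (no rhs in [5,7])

none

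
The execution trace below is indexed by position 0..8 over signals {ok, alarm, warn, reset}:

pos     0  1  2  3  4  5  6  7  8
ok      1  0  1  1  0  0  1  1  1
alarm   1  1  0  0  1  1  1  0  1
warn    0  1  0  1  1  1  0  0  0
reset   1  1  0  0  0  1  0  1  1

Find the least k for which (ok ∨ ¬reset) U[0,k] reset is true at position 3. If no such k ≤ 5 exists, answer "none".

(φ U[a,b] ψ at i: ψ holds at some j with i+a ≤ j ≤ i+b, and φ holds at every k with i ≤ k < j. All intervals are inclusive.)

2

Need earliest j ≥ 3 with reset, and (ok ∨ ¬reset) at every k in [3,j-1].
  j=3: rhs fails.
  j=4: rhs fails.
  j=5: rhs holds; lhs holds on [3,4]. k = 2.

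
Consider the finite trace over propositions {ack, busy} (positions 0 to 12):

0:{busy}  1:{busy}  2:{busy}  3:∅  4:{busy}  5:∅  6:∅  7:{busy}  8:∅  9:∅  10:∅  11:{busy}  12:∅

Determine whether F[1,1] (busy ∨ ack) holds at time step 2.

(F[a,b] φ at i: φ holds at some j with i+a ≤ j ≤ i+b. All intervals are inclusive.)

No

Check (busy ∨ ack) at each j in [3,3]:
  j=3: false
No position in the window satisfies it → formula fails.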